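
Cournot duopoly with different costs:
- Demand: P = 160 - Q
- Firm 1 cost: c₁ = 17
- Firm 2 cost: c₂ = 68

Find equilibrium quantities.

q₁* = 64.67, q₂* = 13.67

Work:
Reaction: q₁ = (160 - 17 - q₂)/2
Reaction: q₂ = (160 - 68 - q₁)/2
Solve simultaneously:
q₁* = (160 - 2×17 + 68)/3 = 64.67
q₂* = (160 - 2×68 + 17)/3 = 13.67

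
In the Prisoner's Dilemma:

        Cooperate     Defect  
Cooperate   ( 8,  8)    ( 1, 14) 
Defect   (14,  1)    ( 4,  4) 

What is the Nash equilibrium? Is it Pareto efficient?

(Defect, Defect) is NE; not Pareto efficient

Work:
Defect dominates Cooperate for both players:
If P2 cooperates: Defect (14) > Cooperate (8)
If P2 defects: Defect (4) > Cooperate (1)
NE: (Defect, Defect) with payoff (4, 4)
But (Cooperate, Cooperate) = (8, 8) Pareto dominates (4, 4)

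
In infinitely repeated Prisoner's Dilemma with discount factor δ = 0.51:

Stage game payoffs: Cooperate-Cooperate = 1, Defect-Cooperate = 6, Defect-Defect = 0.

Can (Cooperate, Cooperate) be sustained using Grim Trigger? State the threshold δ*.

δ* = 0.8333; since δ = 0.51 < 0.8333, cooperation cannot be sustained

Work:
For Grim Trigger:
Cooperate forever: 1/(1-δ)
Defect then punished: 6 + 0·δ/(1-δ)
Need: 1/(1-δ) ≥ 6 + 0·δ/(1-δ)
Solving: δ ≥ (T-R)/(T-P) = (6-1)/(6-0) = 0.8333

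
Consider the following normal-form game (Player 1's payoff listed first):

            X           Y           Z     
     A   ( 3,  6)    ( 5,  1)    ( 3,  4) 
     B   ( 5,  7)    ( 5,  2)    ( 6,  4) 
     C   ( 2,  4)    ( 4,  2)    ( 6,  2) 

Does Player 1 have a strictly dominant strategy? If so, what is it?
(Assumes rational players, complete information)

No strictly dominant strategy exists for Player 1

Work:
A strategy strictly dominates another if it gives a strictly higher payoff against every opponent action. Compare each pair of P1's strategies column-by-column:
  A vs B: [3 vs 5, 5 vs 5, 3 vs 6] → A does not strictly dominate B (column X: 3 ≤ 5)
  A vs C: [3 vs 2, 5 vs 4, 3 vs 6] → A does not strictly dominate C (column Z: 3 ≤ 6)
  B vs A: [5 vs 3, 5 vs 5, 6 vs 3] → B does not strictly dominate A (column Y: 5 ≤ 5)
  B vs C: [5 vs 2, 5 vs 4, 6 vs 6] → B does not strictly dominate C (column Z: 6 ≤ 6)
  C vs A: [2 vs 3, 4 vs 5, 6 vs 3] → C does not strictly dominate A (column X: 2 ≤ 3)
  C vs B: [2 vs 5, 4 vs 5, 6 vs 6] → C does not strictly dominate B (column X: 2 ≤ 5)
No single strategy strictly dominates all others → no strictly dominant strategy.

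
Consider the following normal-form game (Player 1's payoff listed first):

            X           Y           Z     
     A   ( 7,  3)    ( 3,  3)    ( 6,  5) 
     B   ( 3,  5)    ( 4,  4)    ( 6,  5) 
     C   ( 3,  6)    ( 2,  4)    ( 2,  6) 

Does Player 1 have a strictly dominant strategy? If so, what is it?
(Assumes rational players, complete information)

No strictly dominant strategy exists for Player 1

Work:
A strategy strictly dominates another if it gives a strictly higher payoff against every opponent action. Compare each pair of P1's strategies column-by-column:
  A vs B: [7 vs 3, 3 vs 4, 6 vs 6] → A does not strictly dominate B (column Y: 3 ≤ 4)
  A vs C: [7 vs 3, 3 vs 2, 6 vs 2] → A strictly dominates C
  B vs A: [3 vs 7, 4 vs 3, 6 vs 6] → B does not strictly dominate A (column X: 3 ≤ 7)
  B vs C: [3 vs 3, 4 vs 2, 6 vs 2] → B does not strictly dominate C (column X: 3 ≤ 3)
  C vs A: [3 vs 7, 2 vs 3, 2 vs 6] → C does not strictly dominate A (column X: 3 ≤ 7)
  C vs B: [3 vs 3, 2 vs 4, 2 vs 6] → C does not strictly dominate B (column X: 3 ≤ 3)
No single strategy strictly dominates all others → no strictly dominant strategy.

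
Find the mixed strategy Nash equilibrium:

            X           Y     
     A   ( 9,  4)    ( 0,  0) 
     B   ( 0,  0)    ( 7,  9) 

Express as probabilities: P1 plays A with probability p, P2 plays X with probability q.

p = 0.6923, q = 0.4375

Work:
Find probabilities that make opponent indifferent:
P2 chooses q to make P1 indifferent between A and B
P1 chooses p to make P2 indifferent between X and Y
Mixed NE: P1 plays (A: 0.6923, B: 0.3077), P2 plays (X: 0.4375, Y: 0.5625)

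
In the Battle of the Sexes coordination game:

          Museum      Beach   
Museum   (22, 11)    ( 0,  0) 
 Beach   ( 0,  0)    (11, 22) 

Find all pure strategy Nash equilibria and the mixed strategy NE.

Pure NE: (Museum, Museum) and (Beach, Beach); Mixed NE: p = 0.6667, q = 0.3333

Work:
Check pure NE:
(Museum, Museum): (22, 11) - no unilateral deviation beneficial
(Beach, Beach): (11, 22) - no unilateral deviation beneficial
Mixed NE: P1 plays Museum with p = 0.6667, P2 plays Museum with q = 0.3333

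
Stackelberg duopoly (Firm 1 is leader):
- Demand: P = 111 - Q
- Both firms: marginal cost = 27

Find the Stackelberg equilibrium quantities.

q₁* (leader) = 42.0, q₂* (follower) = 21.0

Work:
Follower's reaction: q₂ = (a - c - q₁)/2
Leader substitutes: π₁ = q₁·(a - q₁ - (a-c-q₁)/2 - c)
FOC: q₁* = (111 - 27)/2 = 42.00
Then: q₂* = (111 - 27 - 42.0)/2 = 21.00
Leader has first-mover advantage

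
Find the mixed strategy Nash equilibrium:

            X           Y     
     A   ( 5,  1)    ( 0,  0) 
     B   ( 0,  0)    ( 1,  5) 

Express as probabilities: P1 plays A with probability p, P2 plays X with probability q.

p = 0.8333, q = 0.1667

Work:
Find probabilities that make opponent indifferent:
P2 chooses q to make P1 indifferent between A and B
P1 chooses p to make P2 indifferent between X and Y
Mixed NE: P1 plays (A: 0.8333, B: 0.1667), P2 plays (X: 0.1667, Y: 0.8333)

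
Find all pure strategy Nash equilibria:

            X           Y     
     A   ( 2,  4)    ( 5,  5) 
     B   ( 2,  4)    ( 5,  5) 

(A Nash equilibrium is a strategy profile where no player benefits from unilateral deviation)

Nash equilibrium: (A, Y), (B, Y)

Work:
Best responses:
  P1 vs X: payoffs [2, 2] → best response A/B (payoff 2)
  P1 vs Y: payoffs [5, 5] → best response A/B (payoff 5)
  P2 vs A: payoffs [4, 5] → best response Y (payoff 5)
  P2 vs B: payoffs [4, 5] → best response Y (payoff 5)
Mutual best responses: (A,Y), (B,Y) → Nash equilibria.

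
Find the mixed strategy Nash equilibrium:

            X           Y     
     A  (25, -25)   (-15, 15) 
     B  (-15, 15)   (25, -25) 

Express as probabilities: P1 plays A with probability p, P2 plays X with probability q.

p = 0.5, q = 0.5

Work:
Find probabilities that make opponent indifferent:
P2 chooses q to make P1 indifferent between A and B
P1 chooses p to make P2 indifferent between X and Y
Mixed NE: P1 plays (A: 0.5, B: 0.5), P2 plays (X: 0.5, Y: 0.5)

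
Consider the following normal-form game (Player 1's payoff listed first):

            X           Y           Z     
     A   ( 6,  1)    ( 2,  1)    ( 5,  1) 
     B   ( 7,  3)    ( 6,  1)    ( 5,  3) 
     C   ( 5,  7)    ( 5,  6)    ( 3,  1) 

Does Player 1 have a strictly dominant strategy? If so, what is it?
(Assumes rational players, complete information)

No strictly dominant strategy exists for Player 1

Work:
A strategy strictly dominates another if it gives a strictly higher payoff against every opponent action. Compare each pair of P1's strategies column-by-column:
  A vs B: [6 vs 7, 2 vs 6, 5 vs 5] → A does not strictly dominate B (column X: 6 ≤ 7)
  A vs C: [6 vs 5, 2 vs 5, 5 vs 3] → A does not strictly dominate C (column Y: 2 ≤ 5)
  B vs A: [7 vs 6, 6 vs 2, 5 vs 5] → B does not strictly dominate A (column Z: 5 ≤ 5)
  B vs C: [7 vs 5, 6 vs 5, 5 vs 3] → B strictly dominates C
  C vs A: [5 vs 6, 5 vs 2, 3 vs 5] → C does not strictly dominate A (column X: 5 ≤ 6)
  C vs B: [5 vs 7, 5 vs 6, 3 vs 5] → C does not strictly dominate B (column X: 5 ≤ 7)
No single strategy strictly dominates all others → no strictly dominant strategy.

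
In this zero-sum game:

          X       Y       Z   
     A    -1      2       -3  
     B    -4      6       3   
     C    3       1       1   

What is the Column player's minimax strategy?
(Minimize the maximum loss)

Column should play X or Z (all achieve the minimum), value = 3

Work:
Column player minimizes Row's maximum payoff:
Column X: max payoff to Row = 3
Column Y: max payoff to Row = 6
Column Z: max payoff to Row = 3
Minimum is 3, achieved by columns X, Z (tied).
Each of X or Z is a minimax strategy.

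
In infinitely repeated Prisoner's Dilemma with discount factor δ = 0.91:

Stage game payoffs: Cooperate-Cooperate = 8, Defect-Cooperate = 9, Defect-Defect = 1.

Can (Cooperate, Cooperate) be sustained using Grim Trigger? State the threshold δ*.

δ* = 0.125; since δ = 0.91 ≥ 0.125, cooperation can be sustained

Work:
For Grim Trigger:
Cooperate forever: 8/(1-δ)
Defect then punished: 9 + 1·δ/(1-δ)
Need: 8/(1-δ) ≥ 9 + 1·δ/(1-δ)
Solving: δ ≥ (T-R)/(T-P) = (9-8)/(9-1) = 0.125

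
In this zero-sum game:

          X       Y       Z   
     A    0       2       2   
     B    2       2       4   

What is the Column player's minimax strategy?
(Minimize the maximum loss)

Column should play X or Y (all achieve the minimum), value = 2

Work:
Column player minimizes Row's maximum payoff:
Column X: max payoff to Row = 2
Column Y: max payoff to Row = 2
Column Z: max payoff to Row = 4
Minimum is 2, achieved by columns X, Y (tied).
Each of X or Y is a minimax strategy.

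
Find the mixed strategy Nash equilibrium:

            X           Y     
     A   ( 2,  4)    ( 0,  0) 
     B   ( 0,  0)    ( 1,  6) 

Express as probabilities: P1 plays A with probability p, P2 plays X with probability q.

p = 0.6, q = 0.3333

Work:
Find probabilities that make opponent indifferent:
P2 chooses q to make P1 indifferent between A and B
P1 chooses p to make P2 indifferent between X and Y
Mixed NE: P1 plays (A: 0.6, B: 0.4), P2 plays (X: 0.3333, Y: 0.6667)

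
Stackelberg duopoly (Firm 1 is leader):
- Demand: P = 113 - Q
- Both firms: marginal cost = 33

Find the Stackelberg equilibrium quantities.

q₁* (leader) = 40.0, q₂* (follower) = 20.0

Work:
Follower's reaction: q₂ = (a - c - q₁)/2
Leader substitutes: π₁ = q₁·(a - q₁ - (a-c-q₁)/2 - c)
FOC: q₁* = (113 - 33)/2 = 40.00
Then: q₂* = (113 - 33 - 40.0)/2 = 20.00
Leader has first-mover advantage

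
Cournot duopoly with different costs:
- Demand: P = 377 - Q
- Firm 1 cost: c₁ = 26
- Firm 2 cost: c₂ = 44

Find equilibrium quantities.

q₁* = 123.0, q₂* = 105.0

Work:
Reaction: q₁ = (377 - 26 - q₂)/2
Reaction: q₂ = (377 - 44 - q₁)/2
Solve simultaneously:
q₁* = (377 - 2×26 + 44)/3 = 123.0
q₂* = (377 - 2×44 + 26)/3 = 105.0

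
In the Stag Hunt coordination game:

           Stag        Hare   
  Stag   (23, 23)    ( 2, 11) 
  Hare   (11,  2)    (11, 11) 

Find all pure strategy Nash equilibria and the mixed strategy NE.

Pure NE: (Stag, Stag) and (Hare, Hare); Mixed NE: p = 0.4286, q = 0.4286

Work:
Check pure NE:
(Stag, Stag): (23, 23) - no unilateral deviation beneficial
(Hare, Hare): (11, 11) - no unilateral deviation beneficial
Mixed NE: P1 plays Stag with p = 0.4286, P2 plays Stag with q = 0.4286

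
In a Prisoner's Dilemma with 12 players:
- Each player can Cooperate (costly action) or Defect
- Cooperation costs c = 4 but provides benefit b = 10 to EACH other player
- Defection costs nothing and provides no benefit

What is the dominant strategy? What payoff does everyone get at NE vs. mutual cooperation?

Dominant: Defect; NE payoff = 0; Coop payoff = 106

Work:
Defect dominates (saves cost c = 4, benefit to others is external)
NE: All defect → everyone gets 0
If all cooperate: each receives (11)×10 - 4 = 106
Social dilemma: 106 > 0 but NE gives 0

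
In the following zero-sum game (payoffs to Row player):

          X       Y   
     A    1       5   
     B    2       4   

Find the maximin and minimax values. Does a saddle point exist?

Maximin = 2, Minimax = 2, Saddle: True

Work:
Row minimums: [1, 2] → maximin = 2
Column maximums: [2, 5] → minimax = 2
Saddle point exists! Game value = 2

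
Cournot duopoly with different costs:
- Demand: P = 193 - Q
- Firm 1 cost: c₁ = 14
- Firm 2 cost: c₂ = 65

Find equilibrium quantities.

q₁* = 76.67, q₂* = 25.67

Work:
Reaction: q₁ = (193 - 14 - q₂)/2
Reaction: q₂ = (193 - 65 - q₁)/2
Solve simultaneously:
q₁* = (193 - 2×14 + 65)/3 = 76.67
q₂* = (193 - 2×65 + 14)/3 = 25.67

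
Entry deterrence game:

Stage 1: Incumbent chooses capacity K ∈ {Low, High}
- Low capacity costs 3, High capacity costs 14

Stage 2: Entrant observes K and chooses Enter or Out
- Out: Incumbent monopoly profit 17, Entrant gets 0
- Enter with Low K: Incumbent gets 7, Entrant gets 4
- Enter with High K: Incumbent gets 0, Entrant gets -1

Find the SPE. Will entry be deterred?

SPE: (Low, Enter|Low, Out|High); Entry not deterred. Incumbent net profit = 4, Entrant gets 4

Work:
After Low K: Entrant enters (4 > 0)
After High K: Entrant stays out (-1 < 0)
Incumbent: Low → 7−3=4, High → 17−14=3
Incumbent chooses Low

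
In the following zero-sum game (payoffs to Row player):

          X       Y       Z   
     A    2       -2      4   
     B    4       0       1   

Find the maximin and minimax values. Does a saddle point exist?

Maximin = 0, Minimax = 0, Saddle: True

Work:
Row minimums: [-2, 0] → maximin = 0
Column maximums: [4, 0, 4] → minimax = 0
Saddle point exists! Game value = 0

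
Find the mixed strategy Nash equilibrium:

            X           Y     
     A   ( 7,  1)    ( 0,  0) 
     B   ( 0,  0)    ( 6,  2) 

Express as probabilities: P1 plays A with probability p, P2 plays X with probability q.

p = 0.6667, q = 0.4615

Work:
Find probabilities that make opponent indifferent:
P2 chooses q to make P1 indifferent between A and B
P1 chooses p to make P2 indifferent between X and Y
Mixed NE: P1 plays (A: 0.6667, B: 0.3333), P2 plays (X: 0.4615, Y: 0.5385)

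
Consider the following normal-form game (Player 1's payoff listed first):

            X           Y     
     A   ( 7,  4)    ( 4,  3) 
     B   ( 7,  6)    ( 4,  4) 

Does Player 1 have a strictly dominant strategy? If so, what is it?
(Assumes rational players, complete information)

No strictly dominant strategy exists for Player 1

Work:
A strategy strictly dominates another if it gives a strictly higher payoff against every opponent action. Compare each pair of P1's strategies column-by-column:
  A vs B: [7 vs 7, 4 vs 4] → A does not strictly dominate B (column X: 7 ≤ 7)
  B vs A: [7 vs 7, 4 vs 4] → B does not strictly dominate A (column X: 7 ≤ 7)
No single strategy strictly dominates all others → no strictly dominant strategy.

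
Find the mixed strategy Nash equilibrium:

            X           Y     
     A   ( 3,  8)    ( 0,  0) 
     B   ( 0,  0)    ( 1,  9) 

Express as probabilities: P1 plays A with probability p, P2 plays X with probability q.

p = 0.5294, q = 0.25

Work:
Find probabilities that make opponent indifferent:
P2 chooses q to make P1 indifferent between A and B
P1 chooses p to make P2 indifferent between X and Y
Mixed NE: P1 plays (A: 0.5294, B: 0.4706), P2 plays (X: 0.25, Y: 0.75)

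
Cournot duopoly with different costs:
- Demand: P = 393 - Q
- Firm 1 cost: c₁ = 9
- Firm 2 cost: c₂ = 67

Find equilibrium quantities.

q₁* = 147.33, q₂* = 89.33

Work:
Reaction: q₁ = (393 - 9 - q₂)/2
Reaction: q₂ = (393 - 67 - q₁)/2
Solve simultaneously:
q₁* = (393 - 2×9 + 67)/3 = 147.33
q₂* = (393 - 2×67 + 9)/3 = 89.33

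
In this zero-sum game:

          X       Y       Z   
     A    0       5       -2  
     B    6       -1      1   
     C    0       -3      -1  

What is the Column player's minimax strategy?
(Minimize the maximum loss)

Column should play Z, value = 1

Work:
Column player minimizes Row's maximum payoff:
Column X: max payoff to Row = 6
Column Y: max payoff to Row = 5
Column Z: max payoff to Row = 1
Minimum is 1, achieved by column Z.
Minimax strategy: Z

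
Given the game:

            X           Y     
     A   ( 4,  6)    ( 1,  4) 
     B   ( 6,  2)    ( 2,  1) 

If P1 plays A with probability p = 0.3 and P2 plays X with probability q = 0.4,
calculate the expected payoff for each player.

E[P1] = 3.18, E[P2] = 2.42

Work:
E[P1] = p·q·π₁(A,X) + p·(1-q)·π₁(A,Y) + (1-p)·q·π₁(B,X) + (1-p)·(1-q)·π₁(B,Y)
= 0.3·0.4·4 + 0.3·0.6·1 + 0.7·0.4·6 + 0.7·0.6·2
= 3.18

E[P2] = 2.42 (similar calculation)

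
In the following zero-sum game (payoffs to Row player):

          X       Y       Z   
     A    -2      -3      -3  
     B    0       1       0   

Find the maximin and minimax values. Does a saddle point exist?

Maximin = 0, Minimax = 0, Saddle: True

Work:
Row minimums: [-3, 0] → maximin = 0
Column maximums: [0, 1, 0] → minimax = 0
Saddle point exists! Game value = 0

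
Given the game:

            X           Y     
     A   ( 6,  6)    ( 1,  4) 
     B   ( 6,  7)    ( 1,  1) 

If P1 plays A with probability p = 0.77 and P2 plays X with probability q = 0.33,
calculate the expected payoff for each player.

E[P1] = 2.65, E[P2] = 4.2736

Work:
E[P1] = p·q·π₁(A,X) + p·(1-q)·π₁(A,Y) + (1-p)·q·π₁(B,X) + (1-p)·(1-q)·π₁(B,Y)
= 0.77·0.33·6 + 0.77·0.67·1 + 0.23·0.33·6 + 0.23·0.67·1
= 2.65

E[P2] = 4.2736 (similar calculation)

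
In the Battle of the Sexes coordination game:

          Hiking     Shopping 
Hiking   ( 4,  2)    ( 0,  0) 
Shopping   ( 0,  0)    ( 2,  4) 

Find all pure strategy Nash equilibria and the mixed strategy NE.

Pure NE: (Hiking, Hiking) and (Shopping, Shopping); Mixed NE: p = 0.6667, q = 0.3333

Work:
Check pure NE:
(Hiking, Hiking): (4, 2) - no unilateral deviation beneficial
(Shopping, Shopping): (2, 4) - no unilateral deviation beneficial
Mixed NE: P1 plays Hiking with p = 0.6667, P2 plays Hiking with q = 0.3333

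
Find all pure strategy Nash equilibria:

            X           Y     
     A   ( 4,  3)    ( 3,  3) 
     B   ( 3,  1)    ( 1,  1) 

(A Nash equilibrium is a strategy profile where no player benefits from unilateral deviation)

Nash equilibrium: (A, X), (A, Y)

Work:
Best responses:
  P1 vs X: payoffs [4, 3] → best response A (payoff 4)
  P1 vs Y: payoffs [3, 1] → best response A (payoff 3)
  P2 vs A: payoffs [3, 3] → best response X/Y (payoff 3)
  P2 vs B: payoffs [1, 1] → best response X/Y (payoff 1)
Mutual best responses: (A,X), (A,Y) → Nash equilibria.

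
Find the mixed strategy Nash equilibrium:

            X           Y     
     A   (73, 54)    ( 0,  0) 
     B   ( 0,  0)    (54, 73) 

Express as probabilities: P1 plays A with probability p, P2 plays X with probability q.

p = 0.5748, q = 0.4252

Work:
Find probabilities that make opponent indifferent:
P2 chooses q to make P1 indifferent between A and B
P1 chooses p to make P2 indifferent between X and Y
Mixed NE: P1 plays (A: 0.5748, B: 0.4252), P2 plays (X: 0.4252, Y: 0.5748)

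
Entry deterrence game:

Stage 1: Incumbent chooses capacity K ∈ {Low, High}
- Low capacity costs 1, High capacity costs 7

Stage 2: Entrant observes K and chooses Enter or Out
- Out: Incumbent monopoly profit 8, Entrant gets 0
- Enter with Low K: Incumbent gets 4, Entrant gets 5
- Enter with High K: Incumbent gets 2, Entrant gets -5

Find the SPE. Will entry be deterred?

SPE: (Low, Enter|Low, Out|High); Entry not deterred. Incumbent net profit = 3, Entrant gets 5

Work:
After Low K: Entrant enters (5 > 0)
After High K: Entrant stays out (-5 < 0)
Incumbent: Low → 4−1=3, High → 8−7=1
Incumbent chooses Low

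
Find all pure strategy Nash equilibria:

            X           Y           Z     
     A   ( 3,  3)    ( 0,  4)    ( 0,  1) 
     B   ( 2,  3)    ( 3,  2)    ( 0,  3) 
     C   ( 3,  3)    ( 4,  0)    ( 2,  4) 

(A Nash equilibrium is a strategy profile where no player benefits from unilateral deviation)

Nash equilibrium: (C, Z)

Work:
Best responses:
  P1 vs X: payoffs [3, 2, 3] → best response A/C (payoff 3)
  P1 vs Y: payoffs [0, 3, 4] → best response C (payoff 4)
  P1 vs Z: payoffs [0, 0, 2] → best response C (payoff 2)
  P2 vs A: payoffs [3, 4, 1] → best response Y (payoff 4)
  P2 vs B: payoffs [3, 2, 3] → best response X/Z (payoff 3)
  P2 vs C: payoffs [3, 0, 4] → best response Z (payoff 4)
Mutual best responses: (C,Z) → Nash equilibria.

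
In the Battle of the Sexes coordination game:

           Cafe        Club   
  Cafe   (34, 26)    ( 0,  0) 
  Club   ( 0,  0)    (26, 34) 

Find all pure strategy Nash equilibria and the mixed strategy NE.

Pure NE: (Cafe, Cafe) and (Club, Club); Mixed NE: p = 0.5667, q = 0.4333

Work:
Check pure NE:
(Cafe, Cafe): (34, 26) - no unilateral deviation beneficial
(Club, Club): (26, 34) - no unilateral deviation beneficial
Mixed NE: P1 plays Cafe with p = 0.5667, P2 plays Cafe with q = 0.4333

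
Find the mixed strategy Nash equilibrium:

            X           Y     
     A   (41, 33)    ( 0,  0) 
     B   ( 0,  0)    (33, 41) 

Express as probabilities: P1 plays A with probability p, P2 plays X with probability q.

p = 0.5541, q = 0.4459

Work:
Find probabilities that make opponent indifferent:
P2 chooses q to make P1 indifferent between A and B
P1 chooses p to make P2 indifferent between X and Y
Mixed NE: P1 plays (A: 0.5541, B: 0.4459), P2 plays (X: 0.4459, Y: 0.5541)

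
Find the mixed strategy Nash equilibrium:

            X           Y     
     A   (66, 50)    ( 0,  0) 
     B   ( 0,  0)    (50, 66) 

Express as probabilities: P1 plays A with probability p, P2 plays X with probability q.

p = 0.569, q = 0.431

Work:
Find probabilities that make opponent indifferent:
P2 chooses q to make P1 indifferent between A and B
P1 chooses p to make P2 indifferent between X and Y
Mixed NE: P1 plays (A: 0.569, B: 0.431), P2 plays (X: 0.431, Y: 0.569)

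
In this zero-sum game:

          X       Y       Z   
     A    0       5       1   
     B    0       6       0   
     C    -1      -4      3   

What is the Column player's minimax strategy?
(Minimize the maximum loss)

Column should play X, value = 0

Work:
Column player minimizes Row's maximum payoff:
Column X: max payoff to Row = 0
Column Y: max payoff to Row = 6
Column Z: max payoff to Row = 3
Minimum is 0, achieved by column X.
Minimax strategy: X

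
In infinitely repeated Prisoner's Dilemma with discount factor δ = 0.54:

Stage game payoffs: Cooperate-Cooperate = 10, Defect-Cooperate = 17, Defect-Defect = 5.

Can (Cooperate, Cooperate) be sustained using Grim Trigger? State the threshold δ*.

δ* = 0.5833; since δ = 0.54 < 0.5833, cooperation cannot be sustained

Work:
For Grim Trigger:
Cooperate forever: 10/(1-δ)
Defect then punished: 17 + 5·δ/(1-δ)
Need: 10/(1-δ) ≥ 17 + 5·δ/(1-δ)
Solving: δ ≥ (T-R)/(T-P) = (17-10)/(17-5) = 0.5833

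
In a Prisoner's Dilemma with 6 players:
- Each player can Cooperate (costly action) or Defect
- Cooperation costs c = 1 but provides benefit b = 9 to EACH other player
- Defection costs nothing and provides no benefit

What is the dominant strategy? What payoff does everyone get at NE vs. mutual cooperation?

Dominant: Defect; NE payoff = 0; Coop payoff = 44

Work:
Defect dominates (saves cost c = 1, benefit to others is external)
NE: All defect → everyone gets 0
If all cooperate: each receives (5)×9 - 1 = 44
Social dilemma: 44 > 0 but NE gives 0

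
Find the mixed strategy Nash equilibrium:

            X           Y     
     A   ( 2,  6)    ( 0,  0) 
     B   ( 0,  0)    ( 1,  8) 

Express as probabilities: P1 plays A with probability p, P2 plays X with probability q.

p = 0.5714, q = 0.3333

Work:
Find probabilities that make opponent indifferent:
P2 chooses q to make P1 indifferent between A and B
P1 chooses p to make P2 indifferent between X and Y
Mixed NE: P1 plays (A: 0.5714, B: 0.4286), P2 plays (X: 0.3333, Y: 0.6667)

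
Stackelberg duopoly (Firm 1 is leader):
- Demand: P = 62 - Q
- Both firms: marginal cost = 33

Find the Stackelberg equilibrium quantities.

q₁* (leader) = 14.5, q₂* (follower) = 7.25

Work:
Follower's reaction: q₂ = (a - c - q₁)/2
Leader substitutes: π₁ = q₁·(a - q₁ - (a-c-q₁)/2 - c)
FOC: q₁* = (62 - 33)/2 = 14.50
Then: q₂* = (62 - 33 - 14.5)/2 = 7.25
Leader has first-mover advantage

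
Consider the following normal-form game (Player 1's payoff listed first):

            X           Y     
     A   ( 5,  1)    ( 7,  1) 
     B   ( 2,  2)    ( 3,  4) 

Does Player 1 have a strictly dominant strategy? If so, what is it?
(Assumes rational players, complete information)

Yes, Player 1's strictly dominant strategy is A

Work:
A strategy strictly dominates another if it gives a strictly higher payoff against every opponent action. Compare each pair of P1's strategies column-by-column:
  A vs B: [5 vs 2, 7 vs 3] → A strictly dominates B
  B vs A: [2 vs 5, 3 vs 7] → B does not strictly dominate A (column X: 2 ≤ 5)
A strictly dominates every other strategy → strictly dominant.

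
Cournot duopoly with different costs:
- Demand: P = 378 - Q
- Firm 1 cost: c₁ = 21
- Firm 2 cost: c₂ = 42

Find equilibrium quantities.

q₁* = 126.0, q₂* = 105.0

Work:
Reaction: q₁ = (378 - 21 - q₂)/2
Reaction: q₂ = (378 - 42 - q₁)/2
Solve simultaneously:
q₁* = (378 - 2×21 + 42)/3 = 126.0
q₂* = (378 - 2×42 + 21)/3 = 105.0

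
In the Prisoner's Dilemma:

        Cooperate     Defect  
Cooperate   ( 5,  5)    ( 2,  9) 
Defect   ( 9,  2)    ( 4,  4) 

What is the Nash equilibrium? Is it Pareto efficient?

(Defect, Defect) is NE; not Pareto efficient

Work:
Defect dominates Cooperate for both players:
If P2 cooperates: Defect (9) > Cooperate (5)
If P2 defects: Defect (4) > Cooperate (2)
NE: (Defect, Defect) with payoff (4, 4)
But (Cooperate, Cooperate) = (5, 5) Pareto dominates (4, 4)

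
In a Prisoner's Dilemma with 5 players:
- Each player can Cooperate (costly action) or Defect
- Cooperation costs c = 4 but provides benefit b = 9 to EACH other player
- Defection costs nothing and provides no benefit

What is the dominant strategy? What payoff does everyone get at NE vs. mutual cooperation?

Dominant: Defect; NE payoff = 0; Coop payoff = 32

Work:
Defect dominates (saves cost c = 4, benefit to others is external)
NE: All defect → everyone gets 0
If all cooperate: each receives (4)×9 - 4 = 32
Social dilemma: 32 > 0 but NE gives 0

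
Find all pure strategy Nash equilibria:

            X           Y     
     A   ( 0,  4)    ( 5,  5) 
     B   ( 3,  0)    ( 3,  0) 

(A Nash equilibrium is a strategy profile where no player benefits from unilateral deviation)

Nash equilibrium: (A, Y), (B, X)

Work:
Best responses:
  P1 vs X: payoffs [0, 3] → best response B (payoff 3)
  P1 vs Y: payoffs [5, 3] → best response A (payoff 5)
  P2 vs A: payoffs [4, 5] → best response Y (payoff 5)
  P2 vs B: payoffs [0, 0] → best response X/Y (payoff 0)
Mutual best responses: (A,Y), (B,X) → Nash equilibria.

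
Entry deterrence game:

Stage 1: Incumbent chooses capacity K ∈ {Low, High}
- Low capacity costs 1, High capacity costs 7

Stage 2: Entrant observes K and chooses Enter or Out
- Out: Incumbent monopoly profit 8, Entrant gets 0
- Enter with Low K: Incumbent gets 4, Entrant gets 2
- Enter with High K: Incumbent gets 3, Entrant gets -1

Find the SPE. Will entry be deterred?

SPE: (Low, Enter|Low, Out|High); Entry not deterred. Incumbent net profit = 3, Entrant gets 2

Work:
After Low K: Entrant enters (2 > 0)
After High K: Entrant stays out (-1 < 0)
Incumbent: Low → 4−1=3, High → 8−7=1
Incumbent chooses Low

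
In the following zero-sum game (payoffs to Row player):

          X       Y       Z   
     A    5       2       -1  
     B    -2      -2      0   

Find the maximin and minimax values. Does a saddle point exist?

Maximin = -1, Minimax = 0, Saddle: False

Work:
Row minimums: [-1, -2] → maximin = -1
Column maximums: [5, 2, 0] → minimax = 0
No saddle point (maximin ≠ minimax). Mixed strategy needed.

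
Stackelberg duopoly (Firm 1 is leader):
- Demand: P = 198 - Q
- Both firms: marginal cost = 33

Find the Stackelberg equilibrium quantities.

q₁* (leader) = 82.5, q₂* (follower) = 41.25

Work:
Follower's reaction: q₂ = (a - c - q₁)/2
Leader substitutes: π₁ = q₁·(a - q₁ - (a-c-q₁)/2 - c)
FOC: q₁* = (198 - 33)/2 = 82.50
Then: q₂* = (198 - 33 - 82.5)/2 = 41.25
Leader has first-mover advantage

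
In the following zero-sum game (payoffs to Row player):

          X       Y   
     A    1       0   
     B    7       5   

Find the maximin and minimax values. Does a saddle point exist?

Maximin = 5, Minimax = 5, Saddle: True

Work:
Row minimums: [0, 5] → maximin = 5
Column maximums: [7, 5] → minimax = 5
Saddle point exists! Game value = 5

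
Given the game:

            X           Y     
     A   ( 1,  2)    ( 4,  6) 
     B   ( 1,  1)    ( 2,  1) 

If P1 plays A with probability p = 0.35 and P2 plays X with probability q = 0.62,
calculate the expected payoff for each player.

E[P1] = 1.646, E[P2] = 1.882

Work:
E[P1] = p·q·π₁(A,X) + p·(1-q)·π₁(A,Y) + (1-p)·q·π₁(B,X) + (1-p)·(1-q)·π₁(B,Y)
= 0.35·0.62·1 + 0.35·0.38·4 + 0.65·0.62·1 + 0.65·0.38·2
= 1.646

E[P2] = 1.882 (similar calculation)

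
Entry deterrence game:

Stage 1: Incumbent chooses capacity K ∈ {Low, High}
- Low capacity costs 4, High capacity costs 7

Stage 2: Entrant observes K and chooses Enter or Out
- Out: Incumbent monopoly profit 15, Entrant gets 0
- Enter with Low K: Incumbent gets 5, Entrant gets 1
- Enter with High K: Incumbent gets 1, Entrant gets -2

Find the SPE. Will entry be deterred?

SPE: (High, Enter|Low, Out|High); Entry deterred. Incumbent net profit = 8

Work:
After Low K: Entrant enters (1 > 0)
After High K: Entrant stays out (-2 < 0)
Incumbent: Low → 5−4=1, High → 15−7=8
Incumbent chooses High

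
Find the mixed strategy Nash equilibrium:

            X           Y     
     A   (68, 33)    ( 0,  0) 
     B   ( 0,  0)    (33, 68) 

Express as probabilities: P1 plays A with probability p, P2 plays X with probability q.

p = 0.6733, q = 0.3267

Work:
Find probabilities that make opponent indifferent:
P2 chooses q to make P1 indifferent between A and B
P1 chooses p to make P2 indifferent between X and Y
Mixed NE: P1 plays (A: 0.6733, B: 0.3267), P2 plays (X: 0.3267, Y: 0.6733)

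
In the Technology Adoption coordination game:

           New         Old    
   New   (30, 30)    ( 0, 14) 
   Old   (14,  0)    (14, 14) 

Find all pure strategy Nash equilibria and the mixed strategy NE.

Pure NE: (New, New) and (Old, Old); Mixed NE: p = 0.4667, q = 0.4667

Work:
Check pure NE:
(New, New): (30, 30) - no unilateral deviation beneficial
(Old, Old): (14, 14) - no unilateral deviation beneficial
Mixed NE: P1 plays New with p = 0.4667, P2 plays New with q = 0.4667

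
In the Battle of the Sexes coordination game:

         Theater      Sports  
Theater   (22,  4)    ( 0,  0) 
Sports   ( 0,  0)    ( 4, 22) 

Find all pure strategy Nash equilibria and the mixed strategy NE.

Pure NE: (Theater, Theater) and (Sports, Sports); Mixed NE: p = 0.8462, q = 0.1538

Work:
Check pure NE:
(Theater, Theater): (22, 4) - no unilateral deviation beneficial
(Sports, Sports): (4, 22) - no unilateral deviation beneficial
Mixed NE: P1 plays Theater with p = 0.8462, P2 plays Theater with q = 0.1538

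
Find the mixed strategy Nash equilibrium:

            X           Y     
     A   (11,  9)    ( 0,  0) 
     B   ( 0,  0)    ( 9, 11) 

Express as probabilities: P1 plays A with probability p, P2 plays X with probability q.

p = 0.55, q = 0.45

Work:
Find probabilities that make opponent indifferent:
P2 chooses q to make P1 indifferent between A and B
P1 chooses p to make P2 indifferent between X and Y
Mixed NE: P1 plays (A: 0.55, B: 0.45), P2 plays (X: 0.45, Y: 0.55)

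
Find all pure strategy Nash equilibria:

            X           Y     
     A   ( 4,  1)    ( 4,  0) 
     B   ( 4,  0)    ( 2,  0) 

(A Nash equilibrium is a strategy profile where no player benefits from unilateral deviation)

Nash equilibrium: (A, X), (B, X)

Work:
Best responses:
  P1 vs X: payoffs [4, 4] → best response A/B (payoff 4)
  P1 vs Y: payoffs [4, 2] → best response A (payoff 4)
  P2 vs A: payoffs [1, 0] → best response X (payoff 1)
  P2 vs B: payoffs [0, 0] → best response X/Y (payoff 0)
Mutual best responses: (A,X), (B,X) → Nash equilibria.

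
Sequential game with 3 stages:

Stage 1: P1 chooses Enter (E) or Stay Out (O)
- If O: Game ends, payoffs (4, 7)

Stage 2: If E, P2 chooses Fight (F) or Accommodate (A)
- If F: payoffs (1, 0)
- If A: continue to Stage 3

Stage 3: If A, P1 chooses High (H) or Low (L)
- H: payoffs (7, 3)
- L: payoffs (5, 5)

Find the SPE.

SPE: (E, A, H); Outcome (7, 3)

Work:
Stage 3: P1 chooses H (7 vs 5)
Stage 2: P2: F->0, A->3 (anticipating H). Choose A
Stage 1: P1: O->4, E->7 (anticipating A, H). Choose E
SPE path: E -> A -> H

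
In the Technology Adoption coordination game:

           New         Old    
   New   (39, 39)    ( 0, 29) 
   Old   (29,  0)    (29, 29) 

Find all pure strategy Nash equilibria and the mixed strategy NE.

Pure NE: (New, New) and (Old, Old); Mixed NE: p = 0.7436, q = 0.7436

Work:
Check pure NE:
(New, New): (39, 39) - no unilateral deviation beneficial
(Old, Old): (29, 29) - no unilateral deviation beneficial
Mixed NE: P1 plays New with p = 0.7436, P2 plays New with q = 0.7436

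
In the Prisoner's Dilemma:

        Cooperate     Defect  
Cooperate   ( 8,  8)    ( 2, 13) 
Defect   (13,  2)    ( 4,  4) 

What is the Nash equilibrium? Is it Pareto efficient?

(Defect, Defect) is NE; not Pareto efficient

Work:
Defect dominates Cooperate for both players:
If P2 cooperates: Defect (13) > Cooperate (8)
If P2 defects: Defect (4) > Cooperate (2)
NE: (Defect, Defect) with payoff (4, 4)
But (Cooperate, Cooperate) = (8, 8) Pareto dominates (4, 4)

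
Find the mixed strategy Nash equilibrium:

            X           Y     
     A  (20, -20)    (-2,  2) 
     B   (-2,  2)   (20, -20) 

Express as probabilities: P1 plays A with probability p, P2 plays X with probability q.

p = 0.5, q = 0.5

Work:
Find probabilities that make opponent indifferent:
P2 chooses q to make P1 indifferent between A and B
P1 chooses p to make P2 indifferent between X and Y
Mixed NE: P1 plays (A: 0.5, B: 0.5), P2 plays (X: 0.5, Y: 0.5)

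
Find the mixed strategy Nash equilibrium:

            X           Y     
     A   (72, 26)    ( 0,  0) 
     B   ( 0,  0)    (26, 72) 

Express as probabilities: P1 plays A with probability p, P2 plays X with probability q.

p = 0.7347, q = 0.2653

Work:
Find probabilities that make opponent indifferent:
P2 chooses q to make P1 indifferent between A and B
P1 chooses p to make P2 indifferent between X and Y
Mixed NE: P1 plays (A: 0.7347, B: 0.2653), P2 plays (X: 0.2653, Y: 0.7347)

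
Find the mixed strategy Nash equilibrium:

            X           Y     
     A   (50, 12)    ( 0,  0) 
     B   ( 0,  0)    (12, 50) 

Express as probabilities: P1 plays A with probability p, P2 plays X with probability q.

p = 0.8065, q = 0.1935

Work:
Find probabilities that make opponent indifferent:
P2 chooses q to make P1 indifferent between A and B
P1 chooses p to make P2 indifferent between X and Y
Mixed NE: P1 plays (A: 0.8065, B: 0.1935), P2 plays (X: 0.1935, Y: 0.8065)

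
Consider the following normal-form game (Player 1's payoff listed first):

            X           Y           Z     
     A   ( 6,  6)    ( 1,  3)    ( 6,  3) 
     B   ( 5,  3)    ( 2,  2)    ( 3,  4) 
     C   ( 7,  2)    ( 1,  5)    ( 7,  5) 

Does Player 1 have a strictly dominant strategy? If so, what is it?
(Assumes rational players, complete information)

No strictly dominant strategy exists for Player 1

Work:
A strategy strictly dominates another if it gives a strictly higher payoff against every opponent action. Compare each pair of P1's strategies column-by-column:
  A vs B: [6 vs 5, 1 vs 2, 6 vs 3] → A does not strictly dominate B (column Y: 1 ≤ 2)
  A vs C: [6 vs 7, 1 vs 1, 6 vs 7] → A does not strictly dominate C (column X: 6 ≤ 7)
  B vs A: [5 vs 6, 2 vs 1, 3 vs 6] → B does not strictly dominate A (column X: 5 ≤ 6)
  B vs C: [5 vs 7, 2 vs 1, 3 vs 7] → B does not strictly dominate C (column X: 5 ≤ 7)
  C vs A: [7 vs 6, 1 vs 1, 7 vs 6] → C does not strictly dominate A (column Y: 1 ≤ 1)
  C vs B: [7 vs 5, 1 vs 2, 7 vs 3] → C does not strictly dominate B (column Y: 1 ≤ 2)
No single strategy strictly dominates all others → no strictly dominant strategy.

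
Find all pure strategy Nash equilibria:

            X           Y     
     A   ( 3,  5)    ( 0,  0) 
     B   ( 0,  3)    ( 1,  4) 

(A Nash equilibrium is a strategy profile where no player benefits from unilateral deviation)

Nash equilibrium: (A, X), (B, Y)

Work:
Best responses:
  P1 vs X: payoffs [3, 0] → best response A (payoff 3)
  P1 vs Y: payoffs [0, 1] → best response B (payoff 1)
  P2 vs A: payoffs [5, 0] → best response X (payoff 5)
  P2 vs B: payoffs [3, 4] → best response Y (payoff 4)
Mutual best responses: (A,X), (B,Y) → Nash equilibria.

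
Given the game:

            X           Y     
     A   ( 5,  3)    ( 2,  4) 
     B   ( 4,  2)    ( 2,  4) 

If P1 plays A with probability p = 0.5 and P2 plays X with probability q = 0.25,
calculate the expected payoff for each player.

E[P1] = 2.625, E[P2] = 3.625

Work:
E[P1] = p·q·π₁(A,X) + p·(1-q)·π₁(A,Y) + (1-p)·q·π₁(B,X) + (1-p)·(1-q)·π₁(B,Y)
= 0.5·0.25·5 + 0.5·0.75·2 + 0.5·0.25·4 + 0.5·0.75·2
= 2.625

E[P2] = 3.625 (similar calculation)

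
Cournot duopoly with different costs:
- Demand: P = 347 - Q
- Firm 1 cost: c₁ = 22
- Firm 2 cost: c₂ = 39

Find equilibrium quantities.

q₁* = 114.0, q₂* = 97.0

Work:
Reaction: q₁ = (347 - 22 - q₂)/2
Reaction: q₂ = (347 - 39 - q₁)/2
Solve simultaneously:
q₁* = (347 - 2×22 + 39)/3 = 114.0
q₂* = (347 - 2×39 + 22)/3 = 97.0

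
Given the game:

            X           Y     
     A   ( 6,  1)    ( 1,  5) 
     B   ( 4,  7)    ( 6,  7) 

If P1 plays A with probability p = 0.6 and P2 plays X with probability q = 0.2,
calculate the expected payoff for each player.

E[P1] = 3.44, E[P2] = 5.32

Work:
E[P1] = p·q·π₁(A,X) + p·(1-q)·π₁(A,Y) + (1-p)·q·π₁(B,X) + (1-p)·(1-q)·π₁(B,Y)
= 0.6·0.2·6 + 0.6·0.8·1 + 0.4·0.2·4 + 0.4·0.8·6
= 3.44

E[P2] = 5.32 (similar calculation)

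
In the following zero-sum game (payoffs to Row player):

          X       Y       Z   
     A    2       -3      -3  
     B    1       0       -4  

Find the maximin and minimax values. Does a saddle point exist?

Maximin = -3, Minimax = -3, Saddle: True

Work:
Row minimums: [-3, -4] → maximin = -3
Column maximums: [2, 0, -3] → minimax = -3
Saddle point exists! Game value = -3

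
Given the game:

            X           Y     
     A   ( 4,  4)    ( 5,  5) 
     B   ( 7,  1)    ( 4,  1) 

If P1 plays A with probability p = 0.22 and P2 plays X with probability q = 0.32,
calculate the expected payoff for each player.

E[P1] = 4.8984, E[P2] = 1.8096

Work:
E[P1] = p·q·π₁(A,X) + p·(1-q)·π₁(A,Y) + (1-p)·q·π₁(B,X) + (1-p)·(1-q)·π₁(B,Y)
= 0.22·0.32·4 + 0.22·0.68·5 + 0.78·0.32·7 + 0.78·0.68·4
= 4.8984

E[P2] = 1.8096 (similar calculation)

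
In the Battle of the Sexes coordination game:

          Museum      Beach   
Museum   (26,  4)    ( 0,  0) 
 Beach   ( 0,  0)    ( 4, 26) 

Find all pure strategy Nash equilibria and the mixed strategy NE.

Pure NE: (Museum, Museum) and (Beach, Beach); Mixed NE: p = 0.8667, q = 0.1333

Work:
Check pure NE:
(Museum, Museum): (26, 4) - no unilateral deviation beneficial
(Beach, Beach): (4, 26) - no unilateral deviation beneficial
Mixed NE: P1 plays Museum with p = 0.8667, P2 plays Museum with q = 0.1333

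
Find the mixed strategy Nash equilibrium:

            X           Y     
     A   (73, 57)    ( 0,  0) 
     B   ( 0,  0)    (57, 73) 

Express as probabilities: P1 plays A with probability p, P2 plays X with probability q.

p = 0.5615, q = 0.4385

Work:
Find probabilities that make opponent indifferent:
P2 chooses q to make P1 indifferent between A and B
P1 chooses p to make P2 indifferent between X and Y
Mixed NE: P1 plays (A: 0.5615, B: 0.4385), P2 plays (X: 0.4385, Y: 0.5615)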